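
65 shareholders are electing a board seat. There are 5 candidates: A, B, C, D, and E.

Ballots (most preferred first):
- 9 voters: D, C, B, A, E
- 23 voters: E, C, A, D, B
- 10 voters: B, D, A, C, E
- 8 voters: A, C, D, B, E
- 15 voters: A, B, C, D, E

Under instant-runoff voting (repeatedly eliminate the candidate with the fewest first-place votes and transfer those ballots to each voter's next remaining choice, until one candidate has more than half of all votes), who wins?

Round 1: A 23, B 10, C 0, D 9, E 23. C eliminated.
Round 2: A 23, B 10, D 9, E 23. D eliminated.
Round 3: A 23, B 19, E 23. B eliminated.
Round 4: A 42, E 23. A has a majority (≥33).

A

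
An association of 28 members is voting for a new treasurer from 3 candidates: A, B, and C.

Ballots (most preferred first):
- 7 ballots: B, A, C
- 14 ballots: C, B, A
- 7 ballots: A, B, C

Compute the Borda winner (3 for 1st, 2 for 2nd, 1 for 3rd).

B

A: 7×2 + 14×1 + 7×3 = 49
B: 7×3 + 14×2 + 7×2 = 63
C: 7×1 + 14×3 + 7×1 = 56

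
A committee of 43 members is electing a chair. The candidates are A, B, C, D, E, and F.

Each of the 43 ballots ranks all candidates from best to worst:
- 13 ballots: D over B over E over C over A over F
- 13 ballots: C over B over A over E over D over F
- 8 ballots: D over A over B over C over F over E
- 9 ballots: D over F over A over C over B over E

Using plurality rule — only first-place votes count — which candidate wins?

First-place votes: A 0, B 0, C 13, D 30, E 0, F 0.

D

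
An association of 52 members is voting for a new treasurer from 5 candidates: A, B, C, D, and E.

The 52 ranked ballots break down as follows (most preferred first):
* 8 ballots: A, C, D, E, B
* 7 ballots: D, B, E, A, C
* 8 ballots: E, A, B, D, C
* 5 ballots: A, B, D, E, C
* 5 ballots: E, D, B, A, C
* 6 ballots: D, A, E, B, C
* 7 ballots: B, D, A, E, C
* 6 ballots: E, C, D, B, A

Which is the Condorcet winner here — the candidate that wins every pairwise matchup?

D

D vs A: 31–21
D vs B: 32–20
D vs C: 38–14
D vs E: 33–19
D beats every other candidate.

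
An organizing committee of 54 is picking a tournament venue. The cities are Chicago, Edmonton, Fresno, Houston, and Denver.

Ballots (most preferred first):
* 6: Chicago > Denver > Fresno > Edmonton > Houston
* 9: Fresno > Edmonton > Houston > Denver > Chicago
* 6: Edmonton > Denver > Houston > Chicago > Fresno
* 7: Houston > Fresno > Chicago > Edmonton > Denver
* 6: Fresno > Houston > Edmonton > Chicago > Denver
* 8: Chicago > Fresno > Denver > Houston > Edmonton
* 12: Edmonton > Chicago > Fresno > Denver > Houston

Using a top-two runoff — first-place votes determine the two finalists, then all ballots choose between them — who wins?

Fresno

Round 1 first-place votes: Chicago 14, Edmonton 18, Fresno 15, Houston 7, Denver 0. Edmonton and Fresno advance.
Runoff: Edmonton is ranked above Fresno on 18 ballots, Fresno above Edmonton on 36.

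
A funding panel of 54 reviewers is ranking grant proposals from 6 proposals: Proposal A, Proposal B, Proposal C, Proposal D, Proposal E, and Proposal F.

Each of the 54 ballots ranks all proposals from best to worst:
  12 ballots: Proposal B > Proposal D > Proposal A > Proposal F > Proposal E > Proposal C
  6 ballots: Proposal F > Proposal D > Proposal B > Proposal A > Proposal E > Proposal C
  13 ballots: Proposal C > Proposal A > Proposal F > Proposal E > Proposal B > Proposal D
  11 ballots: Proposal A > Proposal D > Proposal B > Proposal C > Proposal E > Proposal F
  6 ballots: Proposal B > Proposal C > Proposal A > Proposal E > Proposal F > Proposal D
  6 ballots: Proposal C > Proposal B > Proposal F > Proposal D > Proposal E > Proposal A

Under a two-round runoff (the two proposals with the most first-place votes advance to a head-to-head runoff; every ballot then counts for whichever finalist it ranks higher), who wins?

Proposal B

Round 1 first-place votes: Proposal A 11, Proposal B 18, Proposal C 19, Proposal D 0, Proposal E 0, Proposal F 6. Proposal C and Proposal B advance.
Runoff: Proposal C is ranked above Proposal B on 19 ballots, Proposal B above Proposal C on 35.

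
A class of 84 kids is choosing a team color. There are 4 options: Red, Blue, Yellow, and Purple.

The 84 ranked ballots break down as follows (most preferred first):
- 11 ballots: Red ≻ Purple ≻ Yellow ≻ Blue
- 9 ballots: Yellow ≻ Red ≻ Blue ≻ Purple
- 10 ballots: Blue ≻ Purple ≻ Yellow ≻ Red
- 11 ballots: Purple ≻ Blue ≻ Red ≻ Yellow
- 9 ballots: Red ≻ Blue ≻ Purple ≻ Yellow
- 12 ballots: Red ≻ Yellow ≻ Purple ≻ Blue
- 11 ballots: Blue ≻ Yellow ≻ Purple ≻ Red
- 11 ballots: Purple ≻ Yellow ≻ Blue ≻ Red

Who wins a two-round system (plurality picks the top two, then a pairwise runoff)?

Purple

Round 1 first-place votes: Red 32, Blue 21, Yellow 9, Purple 22. Red and Purple advance.
Runoff: Red is ranked above Purple on 41 ballots, Purple above Red on 43.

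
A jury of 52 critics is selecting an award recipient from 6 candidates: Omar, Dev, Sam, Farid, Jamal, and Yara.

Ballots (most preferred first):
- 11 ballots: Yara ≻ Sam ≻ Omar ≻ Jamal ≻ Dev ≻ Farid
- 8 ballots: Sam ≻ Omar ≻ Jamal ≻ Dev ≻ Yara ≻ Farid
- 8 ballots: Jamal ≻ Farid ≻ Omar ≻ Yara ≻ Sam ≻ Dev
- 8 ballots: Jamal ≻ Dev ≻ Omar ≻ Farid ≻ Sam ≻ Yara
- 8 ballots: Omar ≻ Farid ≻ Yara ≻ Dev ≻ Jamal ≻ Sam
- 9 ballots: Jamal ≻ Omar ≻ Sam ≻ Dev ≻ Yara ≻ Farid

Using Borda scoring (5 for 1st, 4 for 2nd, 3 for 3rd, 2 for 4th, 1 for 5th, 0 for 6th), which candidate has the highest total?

Omar: 11×3 + 8×4 + 8×3 + 8×3 + 8×5 + 9×4 = 189
Dev: 11×1 + 8×2 + 8×0 + 8×4 + 8×2 + 9×2 = 93
Sam: 11×4 + 8×5 + 8×1 + 8×1 + 8×0 + 9×3 = 127
Farid: 11×0 + 8×0 + 8×4 + 8×2 + 8×4 + 9×0 = 80
Jamal: 11×2 + 8×3 + 8×5 + 8×5 + 8×1 + 9×5 = 179
Yara: 11×5 + 8×1 + 8×2 + 8×0 + 8×3 + 9×1 = 112

Omar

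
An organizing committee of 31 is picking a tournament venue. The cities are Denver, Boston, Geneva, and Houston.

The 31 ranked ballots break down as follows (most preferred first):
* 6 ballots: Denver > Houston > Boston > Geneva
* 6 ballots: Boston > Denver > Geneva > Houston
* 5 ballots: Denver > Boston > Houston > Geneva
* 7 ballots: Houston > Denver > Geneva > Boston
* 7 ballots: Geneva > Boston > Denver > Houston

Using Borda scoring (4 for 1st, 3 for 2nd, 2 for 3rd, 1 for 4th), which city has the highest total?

Denver: 6×4 + 6×3 + 5×4 + 7×3 + 7×2 = 97
Boston: 6×2 + 6×4 + 5×3 + 7×1 + 7×3 = 79
Geneva: 6×1 + 6×2 + 5×1 + 7×2 + 7×4 = 65
Houston: 6×3 + 6×1 + 5×2 + 7×4 + 7×1 = 69

Denver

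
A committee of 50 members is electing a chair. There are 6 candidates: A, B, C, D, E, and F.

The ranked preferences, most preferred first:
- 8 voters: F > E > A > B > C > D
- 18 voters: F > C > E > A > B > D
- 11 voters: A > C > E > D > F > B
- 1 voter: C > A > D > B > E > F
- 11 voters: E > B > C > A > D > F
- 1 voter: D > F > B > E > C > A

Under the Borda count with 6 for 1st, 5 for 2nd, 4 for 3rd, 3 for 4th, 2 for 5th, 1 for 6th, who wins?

A: 8×4 + 18×3 + 11×6 + 1×5 + 11×3 + 1×1 = 191
B: 8×3 + 18×2 + 11×1 + 1×3 + 11×5 + 1×4 = 133
C: 8×2 + 18×5 + 11×5 + 1×6 + 11×4 + 1×2 = 213
D: 8×1 + 18×1 + 11×3 + 1×4 + 11×2 + 1×6 = 91
E: 8×5 + 18×4 + 11×4 + 1×2 + 11×6 + 1×3 = 227
F: 8×6 + 18×6 + 11×2 + 1×1 + 11×1 + 1×5 = 195

E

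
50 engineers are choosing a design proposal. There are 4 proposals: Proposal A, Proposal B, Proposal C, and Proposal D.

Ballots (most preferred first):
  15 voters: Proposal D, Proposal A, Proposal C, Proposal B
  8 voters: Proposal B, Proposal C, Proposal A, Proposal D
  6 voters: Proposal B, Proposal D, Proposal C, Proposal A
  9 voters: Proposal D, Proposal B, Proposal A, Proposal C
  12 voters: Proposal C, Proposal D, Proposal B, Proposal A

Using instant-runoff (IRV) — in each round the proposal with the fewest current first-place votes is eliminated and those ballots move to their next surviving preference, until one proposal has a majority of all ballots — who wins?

Proposal D

Round 1: Proposal A 0, Proposal B 14, Proposal C 12, Proposal D 24. Proposal A eliminated.
Round 2: Proposal B 14, Proposal C 12, Proposal D 24. Proposal C eliminated.
Round 3: Proposal B 14, Proposal D 36. Proposal D has a majority (≥26).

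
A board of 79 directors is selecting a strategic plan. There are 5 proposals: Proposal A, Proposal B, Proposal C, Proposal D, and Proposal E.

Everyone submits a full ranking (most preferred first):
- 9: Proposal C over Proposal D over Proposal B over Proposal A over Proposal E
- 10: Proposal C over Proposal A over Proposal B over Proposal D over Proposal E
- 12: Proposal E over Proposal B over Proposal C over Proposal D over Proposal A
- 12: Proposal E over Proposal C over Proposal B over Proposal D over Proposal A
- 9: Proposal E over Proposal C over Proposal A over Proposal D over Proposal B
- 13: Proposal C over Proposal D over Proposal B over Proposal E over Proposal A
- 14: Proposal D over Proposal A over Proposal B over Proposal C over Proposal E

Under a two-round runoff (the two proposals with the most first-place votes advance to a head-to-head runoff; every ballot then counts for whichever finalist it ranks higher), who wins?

Round 1 first-place votes: Proposal A 0, Proposal B 0, Proposal C 32, Proposal D 14, Proposal E 33. Proposal E and Proposal C advance.
Runoff: Proposal E is ranked above Proposal C on 33 ballots, Proposal C above Proposal E on 46.

Proposal C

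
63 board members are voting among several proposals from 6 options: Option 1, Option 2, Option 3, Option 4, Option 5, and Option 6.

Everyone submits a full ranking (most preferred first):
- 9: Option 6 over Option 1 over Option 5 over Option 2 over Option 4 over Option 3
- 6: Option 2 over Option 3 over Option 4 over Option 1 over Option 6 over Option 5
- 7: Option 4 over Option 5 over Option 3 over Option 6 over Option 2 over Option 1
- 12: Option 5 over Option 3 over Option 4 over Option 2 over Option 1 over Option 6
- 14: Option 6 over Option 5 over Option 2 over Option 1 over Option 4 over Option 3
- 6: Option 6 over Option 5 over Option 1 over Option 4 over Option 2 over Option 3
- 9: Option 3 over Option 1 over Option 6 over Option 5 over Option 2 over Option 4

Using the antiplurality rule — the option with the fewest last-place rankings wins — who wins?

Option 2

Last-place votes: Option 1 7, Option 2 0, Option 3 29, Option 4 9, Option 5 6, Option 6 12.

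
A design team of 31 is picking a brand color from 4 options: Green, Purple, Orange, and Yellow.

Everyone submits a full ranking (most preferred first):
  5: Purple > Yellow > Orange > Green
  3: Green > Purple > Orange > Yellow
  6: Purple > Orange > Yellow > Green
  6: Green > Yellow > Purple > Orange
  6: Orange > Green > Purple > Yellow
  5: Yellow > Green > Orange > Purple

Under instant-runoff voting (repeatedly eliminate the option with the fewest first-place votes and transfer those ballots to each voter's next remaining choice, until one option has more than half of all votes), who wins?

Round 1: Green 9, Purple 11, Orange 6, Yellow 5. Yellow eliminated.
Round 2: Green 14, Purple 11, Orange 6. Orange eliminated.
Round 3: Green 20, Purple 11. Green has a majority (≥16).

Green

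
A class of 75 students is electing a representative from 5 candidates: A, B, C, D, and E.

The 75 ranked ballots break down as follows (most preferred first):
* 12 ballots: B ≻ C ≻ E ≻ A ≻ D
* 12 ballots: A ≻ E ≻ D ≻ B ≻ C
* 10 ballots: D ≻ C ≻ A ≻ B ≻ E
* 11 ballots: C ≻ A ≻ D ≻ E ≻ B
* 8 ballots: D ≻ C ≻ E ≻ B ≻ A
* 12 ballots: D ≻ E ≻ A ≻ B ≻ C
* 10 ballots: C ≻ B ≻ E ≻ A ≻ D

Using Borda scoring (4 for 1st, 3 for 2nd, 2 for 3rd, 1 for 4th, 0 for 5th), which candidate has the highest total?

A: 12×1 + 12×4 + 10×2 + 11×3 + 8×0 + 12×2 + 10×1 = 147
B: 12×4 + 12×1 + 10×1 + 11×0 + 8×1 + 12×1 + 10×3 = 120
C: 12×3 + 12×0 + 10×3 + 11×4 + 8×3 + 12×0 + 10×4 = 174
D: 12×0 + 12×2 + 10×4 + 11×2 + 8×4 + 12×4 + 10×0 = 166
E: 12×2 + 12×3 + 10×0 + 11×1 + 8×2 + 12×3 + 10×2 = 143

C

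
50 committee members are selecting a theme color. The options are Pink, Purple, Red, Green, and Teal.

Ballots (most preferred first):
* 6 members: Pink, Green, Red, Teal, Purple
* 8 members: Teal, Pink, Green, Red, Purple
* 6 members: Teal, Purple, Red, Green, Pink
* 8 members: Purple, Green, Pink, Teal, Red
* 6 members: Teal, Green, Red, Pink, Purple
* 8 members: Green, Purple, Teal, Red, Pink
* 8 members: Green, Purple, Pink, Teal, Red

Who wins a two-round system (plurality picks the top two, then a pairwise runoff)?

Round 1 first-place votes: Pink 6, Purple 8, Red 0, Green 16, Teal 20. Teal and Green advance.
Runoff: Teal is ranked above Green on 20 ballots, Green above Teal on 30.

Green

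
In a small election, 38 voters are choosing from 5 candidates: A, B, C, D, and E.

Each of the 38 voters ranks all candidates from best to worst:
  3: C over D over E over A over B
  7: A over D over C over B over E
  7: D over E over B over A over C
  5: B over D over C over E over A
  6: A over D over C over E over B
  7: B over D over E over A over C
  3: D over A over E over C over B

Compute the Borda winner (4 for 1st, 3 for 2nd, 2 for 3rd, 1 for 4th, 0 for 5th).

A: 3×1 + 7×4 + 7×1 + 5×0 + 6×4 + 7×1 + 3×3 = 78
B: 3×0 + 7×1 + 7×2 + 5×4 + 6×0 + 7×4 + 3×0 = 69
C: 3×4 + 7×2 + 7×0 + 5×2 + 6×2 + 7×0 + 3×1 = 51
D: 3×3 + 7×3 + 7×4 + 5×3 + 6×3 + 7×3 + 3×4 = 124
E: 3×2 + 7×0 + 7×3 + 5×1 + 6×1 + 7×2 + 3×2 = 58

D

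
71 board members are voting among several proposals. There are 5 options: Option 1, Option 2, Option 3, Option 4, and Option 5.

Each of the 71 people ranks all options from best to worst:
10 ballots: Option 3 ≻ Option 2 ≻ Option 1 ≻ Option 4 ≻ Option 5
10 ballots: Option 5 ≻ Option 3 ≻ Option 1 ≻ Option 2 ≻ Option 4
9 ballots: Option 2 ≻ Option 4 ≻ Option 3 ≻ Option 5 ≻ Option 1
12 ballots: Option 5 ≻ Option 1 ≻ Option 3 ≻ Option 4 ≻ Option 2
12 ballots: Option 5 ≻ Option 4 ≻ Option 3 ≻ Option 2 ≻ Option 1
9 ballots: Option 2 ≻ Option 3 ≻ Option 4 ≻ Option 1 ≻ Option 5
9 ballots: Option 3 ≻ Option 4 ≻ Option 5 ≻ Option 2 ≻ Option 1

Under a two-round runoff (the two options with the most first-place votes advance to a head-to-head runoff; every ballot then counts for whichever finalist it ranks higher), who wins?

Round 1 first-place votes: Option 1 0, Option 2 18, Option 3 19, Option 4 0, Option 5 34. Option 5 and Option 3 advance.
Runoff: Option 5 is ranked above Option 3 on 34 ballots, Option 3 above Option 5 on 37.

Option 3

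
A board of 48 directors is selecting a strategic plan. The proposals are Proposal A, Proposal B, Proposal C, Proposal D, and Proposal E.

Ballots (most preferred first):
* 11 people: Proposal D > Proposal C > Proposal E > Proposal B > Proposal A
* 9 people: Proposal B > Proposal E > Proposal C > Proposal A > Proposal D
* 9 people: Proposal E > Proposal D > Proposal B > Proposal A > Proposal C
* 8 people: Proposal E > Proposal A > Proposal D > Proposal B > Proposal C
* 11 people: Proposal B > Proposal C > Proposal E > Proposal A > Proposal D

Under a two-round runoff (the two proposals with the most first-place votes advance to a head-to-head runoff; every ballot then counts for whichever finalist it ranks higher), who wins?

Proposal E

Round 1 first-place votes: Proposal A 0, Proposal B 20, Proposal C 0, Proposal D 11, Proposal E 17. Proposal B and Proposal E advance.
Runoff: Proposal B is ranked above Proposal E on 20 ballots, Proposal E above Proposal B on 28.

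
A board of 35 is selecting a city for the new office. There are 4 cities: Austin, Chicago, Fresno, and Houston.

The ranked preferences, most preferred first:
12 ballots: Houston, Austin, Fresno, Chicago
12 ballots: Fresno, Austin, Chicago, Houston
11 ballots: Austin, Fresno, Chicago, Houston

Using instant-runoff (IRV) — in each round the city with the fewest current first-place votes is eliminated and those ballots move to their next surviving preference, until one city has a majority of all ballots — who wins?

Round 1: Austin 11, Chicago 0, Fresno 12, Houston 12. Chicago eliminated.
Round 2: Austin 11, Fresno 12, Houston 12. Austin eliminated.
Round 3: Fresno 23, Houston 12. Fresno has a majority (≥18).

Fresno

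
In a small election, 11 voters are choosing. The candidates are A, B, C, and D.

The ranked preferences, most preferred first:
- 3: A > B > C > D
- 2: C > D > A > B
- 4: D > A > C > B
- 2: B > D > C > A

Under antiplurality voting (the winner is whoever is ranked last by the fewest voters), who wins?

Last-place votes: A 2, B 6, C 0, D 3.

C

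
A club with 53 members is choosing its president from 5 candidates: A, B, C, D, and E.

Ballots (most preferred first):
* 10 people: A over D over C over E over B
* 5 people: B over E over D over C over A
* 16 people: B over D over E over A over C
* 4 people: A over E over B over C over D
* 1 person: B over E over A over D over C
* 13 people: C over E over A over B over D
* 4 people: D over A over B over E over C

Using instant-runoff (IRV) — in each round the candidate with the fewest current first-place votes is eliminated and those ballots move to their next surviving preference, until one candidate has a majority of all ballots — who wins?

A

Round 1: A 14, B 22, C 13, D 4, E 0. E eliminated.
Round 2: A 14, B 22, C 13, D 4. D eliminated.
Round 3: A 18, B 22, C 13. C eliminated.
Round 4: A 31, B 22. A has a majority (≥27).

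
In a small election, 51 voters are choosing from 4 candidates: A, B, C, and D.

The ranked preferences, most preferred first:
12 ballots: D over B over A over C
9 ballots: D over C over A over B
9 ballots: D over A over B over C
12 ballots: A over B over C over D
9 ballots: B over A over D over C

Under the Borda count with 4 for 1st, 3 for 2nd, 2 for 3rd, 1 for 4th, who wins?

A: 12×2 + 9×2 + 9×3 + 12×4 + 9×3 = 144
B: 12×3 + 9×1 + 9×2 + 12×3 + 9×4 = 135
C: 12×1 + 9×3 + 9×1 + 12×2 + 9×1 = 81
D: 12×4 + 9×4 + 9×4 + 12×1 + 9×2 = 150

D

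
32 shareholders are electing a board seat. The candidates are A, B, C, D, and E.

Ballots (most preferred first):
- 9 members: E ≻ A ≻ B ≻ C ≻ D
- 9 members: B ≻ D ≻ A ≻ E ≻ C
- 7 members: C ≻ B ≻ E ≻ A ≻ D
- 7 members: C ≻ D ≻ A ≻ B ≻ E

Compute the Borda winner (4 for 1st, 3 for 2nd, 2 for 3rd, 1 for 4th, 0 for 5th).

A: 9×3 + 9×2 + 7×1 + 7×2 = 66
B: 9×2 + 9×4 + 7×3 + 7×1 = 82
C: 9×1 + 9×0 + 7×4 + 7×4 = 65
D: 9×0 + 9×3 + 7×0 + 7×3 = 48
E: 9×4 + 9×1 + 7×2 + 7×0 = 59

B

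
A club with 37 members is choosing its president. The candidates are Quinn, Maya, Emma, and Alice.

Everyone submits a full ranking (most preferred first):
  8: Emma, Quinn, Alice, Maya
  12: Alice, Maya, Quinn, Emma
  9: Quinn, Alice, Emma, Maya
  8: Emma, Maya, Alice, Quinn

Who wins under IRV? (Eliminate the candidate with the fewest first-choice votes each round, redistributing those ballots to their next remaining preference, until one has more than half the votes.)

Alice

Round 1: Quinn 9, Maya 0, Emma 16, Alice 12. Maya eliminated.
Round 2: Quinn 9, Emma 16, Alice 12. Quinn eliminated.
Round 3: Emma 16, Alice 21. Alice has a majority (≥19).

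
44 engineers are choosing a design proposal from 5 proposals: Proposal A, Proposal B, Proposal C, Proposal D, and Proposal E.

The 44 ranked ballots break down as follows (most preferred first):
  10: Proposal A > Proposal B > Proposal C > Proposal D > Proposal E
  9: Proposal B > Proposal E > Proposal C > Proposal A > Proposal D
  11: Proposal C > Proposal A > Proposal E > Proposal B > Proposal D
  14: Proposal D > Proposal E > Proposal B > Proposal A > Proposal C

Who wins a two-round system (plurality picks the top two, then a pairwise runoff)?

Round 1 first-place votes: Proposal A 10, Proposal B 9, Proposal C 11, Proposal D 14, Proposal E 0. Proposal D and Proposal C advance.
Runoff: Proposal D is ranked above Proposal C on 14 ballots, Proposal C above Proposal D on 30.

Proposal C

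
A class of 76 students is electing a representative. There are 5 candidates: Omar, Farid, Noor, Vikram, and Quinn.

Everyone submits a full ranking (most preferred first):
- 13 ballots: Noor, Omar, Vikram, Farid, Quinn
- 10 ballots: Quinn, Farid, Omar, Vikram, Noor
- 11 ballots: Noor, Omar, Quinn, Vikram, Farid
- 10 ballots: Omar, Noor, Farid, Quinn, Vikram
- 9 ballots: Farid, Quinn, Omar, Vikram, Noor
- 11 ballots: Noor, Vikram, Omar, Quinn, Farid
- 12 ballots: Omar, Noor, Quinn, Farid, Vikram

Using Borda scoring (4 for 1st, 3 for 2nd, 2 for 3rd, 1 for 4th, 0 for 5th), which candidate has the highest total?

Omar: 13×3 + 10×2 + 11×3 + 10×4 + 9×2 + 11×2 + 12×4 = 220
Farid: 13×1 + 10×3 + 11×0 + 10×2 + 9×4 + 11×0 + 12×1 = 111
Noor: 13×4 + 10×0 + 11×4 + 10×3 + 9×0 + 11×4 + 12×3 = 206
Vikram: 13×2 + 10×1 + 11×1 + 10×0 + 9×1 + 11×3 + 12×0 = 89
Quinn: 13×0 + 10×4 + 11×2 + 10×1 + 9×3 + 11×1 + 12×2 = 134

Omar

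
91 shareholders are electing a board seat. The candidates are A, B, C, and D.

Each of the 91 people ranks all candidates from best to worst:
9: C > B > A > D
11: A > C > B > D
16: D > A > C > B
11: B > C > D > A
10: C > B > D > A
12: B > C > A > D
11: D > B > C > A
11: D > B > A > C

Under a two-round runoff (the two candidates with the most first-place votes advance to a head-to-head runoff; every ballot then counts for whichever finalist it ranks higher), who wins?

Round 1 first-place votes: A 11, B 23, C 19, D 38. D and B advance.
Runoff: D is ranked above B on 38 ballots, B above D on 53.

B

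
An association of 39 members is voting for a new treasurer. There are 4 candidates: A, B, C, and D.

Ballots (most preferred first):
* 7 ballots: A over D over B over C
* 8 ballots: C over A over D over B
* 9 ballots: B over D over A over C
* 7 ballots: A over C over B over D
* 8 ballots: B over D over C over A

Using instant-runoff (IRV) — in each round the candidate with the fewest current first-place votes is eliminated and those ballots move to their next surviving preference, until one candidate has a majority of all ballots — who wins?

Round 1: A 14, B 17, C 8, D 0. D eliminated.
Round 2: A 14, B 17, C 8. C eliminated.
Round 3: A 22, B 17. A has a majority (≥20).

A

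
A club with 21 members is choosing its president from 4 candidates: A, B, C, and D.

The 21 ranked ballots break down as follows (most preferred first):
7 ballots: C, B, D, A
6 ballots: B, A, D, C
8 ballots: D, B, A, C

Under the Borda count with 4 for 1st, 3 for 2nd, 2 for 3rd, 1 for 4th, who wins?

B

A: 7×1 + 6×3 + 8×2 = 41
B: 7×3 + 6×4 + 8×3 = 69
C: 7×4 + 6×1 + 8×1 = 42
D: 7×2 + 6×2 + 8×4 = 58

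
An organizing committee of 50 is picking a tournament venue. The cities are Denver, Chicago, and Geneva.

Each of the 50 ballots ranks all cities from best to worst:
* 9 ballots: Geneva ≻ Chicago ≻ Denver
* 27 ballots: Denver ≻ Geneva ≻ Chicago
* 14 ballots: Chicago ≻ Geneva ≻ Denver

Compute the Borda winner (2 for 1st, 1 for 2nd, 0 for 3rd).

Geneva

Denver: 9×0 + 27×2 + 14×0 = 54
Chicago: 9×1 + 27×0 + 14×2 = 37
Geneva: 9×2 + 27×1 + 14×1 = 59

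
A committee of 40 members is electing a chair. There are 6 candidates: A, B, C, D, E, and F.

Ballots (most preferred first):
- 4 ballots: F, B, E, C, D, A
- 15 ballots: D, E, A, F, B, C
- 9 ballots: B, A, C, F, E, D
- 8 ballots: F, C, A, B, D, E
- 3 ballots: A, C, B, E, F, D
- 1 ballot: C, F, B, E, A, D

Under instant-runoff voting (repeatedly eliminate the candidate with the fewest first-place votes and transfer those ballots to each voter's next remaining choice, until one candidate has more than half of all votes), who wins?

Round 1: A 3, B 9, C 1, D 15, E 0, F 12. E eliminated.
Round 2: A 3, B 9, C 1, D 15, F 12. C eliminated.
Round 3: A 3, B 9, D 15, F 13. A eliminated.
Round 4: B 12, D 15, F 13. B eliminated.
Round 5: D 15, F 25. F has a majority (≥21).

F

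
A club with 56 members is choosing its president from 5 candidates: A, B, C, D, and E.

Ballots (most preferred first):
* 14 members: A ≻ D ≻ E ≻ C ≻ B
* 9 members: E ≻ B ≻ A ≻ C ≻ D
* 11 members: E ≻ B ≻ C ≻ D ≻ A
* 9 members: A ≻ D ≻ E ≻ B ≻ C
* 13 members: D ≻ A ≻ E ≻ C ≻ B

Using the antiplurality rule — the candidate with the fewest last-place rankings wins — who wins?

Last-place votes: A 11, B 27, C 9, D 9, E 0.

E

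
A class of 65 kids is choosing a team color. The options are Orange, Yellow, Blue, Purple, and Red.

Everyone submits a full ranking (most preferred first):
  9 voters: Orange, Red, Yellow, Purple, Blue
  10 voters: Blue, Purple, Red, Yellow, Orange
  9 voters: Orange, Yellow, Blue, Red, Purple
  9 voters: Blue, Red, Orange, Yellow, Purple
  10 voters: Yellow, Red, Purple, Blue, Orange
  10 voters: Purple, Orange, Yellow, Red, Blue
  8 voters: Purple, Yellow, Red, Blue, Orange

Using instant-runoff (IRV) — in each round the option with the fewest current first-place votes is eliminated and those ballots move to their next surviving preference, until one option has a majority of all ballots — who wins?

Round 1: Orange 18, Yellow 10, Blue 19, Purple 18, Red 0. Red eliminated.
Round 2: Orange 18, Yellow 10, Blue 19, Purple 18. Yellow eliminated.
Round 3: Orange 18, Blue 19, Purple 28. Orange eliminated.
Round 4: Blue 28, Purple 37. Purple has a majority (≥33).

Purple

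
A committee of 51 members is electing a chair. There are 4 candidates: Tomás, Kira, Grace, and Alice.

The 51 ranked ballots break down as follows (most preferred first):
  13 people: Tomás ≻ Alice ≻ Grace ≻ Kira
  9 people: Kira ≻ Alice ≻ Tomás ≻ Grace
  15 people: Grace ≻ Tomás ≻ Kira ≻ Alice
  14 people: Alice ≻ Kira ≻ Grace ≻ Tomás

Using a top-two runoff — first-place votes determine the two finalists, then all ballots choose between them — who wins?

Alice

Round 1 first-place votes: Tomás 13, Kira 9, Grace 15, Alice 14. Grace and Alice advance.
Runoff: Grace is ranked above Alice on 15 ballots, Alice above Grace on 36.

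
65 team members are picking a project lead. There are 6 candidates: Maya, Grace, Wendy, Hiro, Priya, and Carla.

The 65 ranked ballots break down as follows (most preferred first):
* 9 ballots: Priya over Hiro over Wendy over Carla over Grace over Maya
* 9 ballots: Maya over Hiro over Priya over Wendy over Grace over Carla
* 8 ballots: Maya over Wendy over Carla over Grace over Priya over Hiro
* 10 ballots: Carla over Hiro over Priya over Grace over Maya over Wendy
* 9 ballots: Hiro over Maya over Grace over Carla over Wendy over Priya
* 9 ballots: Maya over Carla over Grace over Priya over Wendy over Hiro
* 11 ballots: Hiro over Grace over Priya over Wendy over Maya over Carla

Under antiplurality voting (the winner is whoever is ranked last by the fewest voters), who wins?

Grace

Last-place votes: Maya 9, Grace 0, Wendy 10, Hiro 17, Priya 9, Carla 20.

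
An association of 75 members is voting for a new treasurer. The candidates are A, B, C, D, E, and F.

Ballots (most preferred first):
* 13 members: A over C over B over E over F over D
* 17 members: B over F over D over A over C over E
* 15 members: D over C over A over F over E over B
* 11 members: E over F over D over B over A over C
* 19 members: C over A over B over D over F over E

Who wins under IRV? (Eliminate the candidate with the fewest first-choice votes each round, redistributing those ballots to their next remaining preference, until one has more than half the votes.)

Round 1: A 13, B 17, C 19, D 15, E 11, F 0. F eliminated.
Round 2: A 13, B 17, C 19, D 15, E 11. E eliminated.
Round 3: A 13, B 17, C 19, D 26. A eliminated.
Round 4: B 17, C 32, D 26. B eliminated.
Round 5: C 32, D 43. D has a majority (≥38).

D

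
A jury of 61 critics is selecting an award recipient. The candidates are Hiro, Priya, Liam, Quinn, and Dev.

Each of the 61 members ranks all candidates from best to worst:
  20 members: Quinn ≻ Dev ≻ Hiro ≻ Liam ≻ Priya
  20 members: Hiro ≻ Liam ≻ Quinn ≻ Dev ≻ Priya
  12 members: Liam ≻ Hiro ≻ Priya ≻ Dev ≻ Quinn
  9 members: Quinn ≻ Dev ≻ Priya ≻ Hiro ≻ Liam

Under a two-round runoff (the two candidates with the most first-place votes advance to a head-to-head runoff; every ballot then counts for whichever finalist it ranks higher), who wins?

Round 1 first-place votes: Hiro 20, Priya 0, Liam 12, Quinn 29, Dev 0. Quinn and Hiro advance.
Runoff: Quinn is ranked above Hiro on 29 ballots, Hiro above Quinn on 32.

Hiro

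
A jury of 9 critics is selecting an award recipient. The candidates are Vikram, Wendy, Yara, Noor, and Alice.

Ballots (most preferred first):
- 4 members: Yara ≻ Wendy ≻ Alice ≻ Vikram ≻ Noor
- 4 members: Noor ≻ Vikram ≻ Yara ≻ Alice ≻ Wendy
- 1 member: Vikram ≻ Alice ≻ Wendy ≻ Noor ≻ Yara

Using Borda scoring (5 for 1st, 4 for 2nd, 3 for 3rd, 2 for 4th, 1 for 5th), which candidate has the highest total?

Yara

Vikram: 4×2 + 4×4 + 1×5 = 29
Wendy: 4×4 + 4×1 + 1×3 = 23
Yara: 4×5 + 4×3 + 1×1 = 33
Noor: 4×1 + 4×5 + 1×2 = 26
Alice: 4×3 + 4×2 + 1×4 = 24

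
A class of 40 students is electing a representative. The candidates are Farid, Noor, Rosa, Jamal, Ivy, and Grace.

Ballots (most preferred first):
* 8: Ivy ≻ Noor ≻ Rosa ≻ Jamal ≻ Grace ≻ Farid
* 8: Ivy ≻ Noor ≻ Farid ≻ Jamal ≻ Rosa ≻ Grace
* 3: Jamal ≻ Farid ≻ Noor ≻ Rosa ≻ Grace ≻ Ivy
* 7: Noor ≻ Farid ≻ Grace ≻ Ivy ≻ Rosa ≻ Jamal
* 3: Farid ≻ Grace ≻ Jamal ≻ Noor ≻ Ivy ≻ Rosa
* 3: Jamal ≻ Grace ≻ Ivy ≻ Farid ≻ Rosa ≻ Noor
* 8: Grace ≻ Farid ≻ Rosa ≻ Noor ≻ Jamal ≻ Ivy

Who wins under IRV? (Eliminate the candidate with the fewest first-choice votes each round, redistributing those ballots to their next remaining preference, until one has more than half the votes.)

Round 1: Farid 3, Noor 7, Rosa 0, Jamal 6, Ivy 16, Grace 8. Rosa eliminated.
Round 2: Farid 3, Noor 7, Jamal 6, Ivy 16, Grace 8. Farid eliminated.
Round 3: Noor 7, Jamal 6, Ivy 16, Grace 11. Jamal eliminated.
Round 4: Noor 10, Ivy 16, Grace 14. Noor eliminated.
Round 5: Ivy 16, Grace 24. Grace has a majority (≥21).

Grace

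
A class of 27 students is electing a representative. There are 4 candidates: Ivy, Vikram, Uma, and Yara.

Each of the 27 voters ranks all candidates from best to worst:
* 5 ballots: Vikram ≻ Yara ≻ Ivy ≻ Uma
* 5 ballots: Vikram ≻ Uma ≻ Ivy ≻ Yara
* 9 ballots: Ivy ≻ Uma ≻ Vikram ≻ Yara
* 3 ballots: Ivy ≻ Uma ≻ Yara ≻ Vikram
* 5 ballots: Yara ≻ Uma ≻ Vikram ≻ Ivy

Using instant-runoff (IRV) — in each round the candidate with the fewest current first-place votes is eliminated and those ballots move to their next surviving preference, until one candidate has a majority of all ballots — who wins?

Vikram

Round 1: Ivy 12, Vikram 10, Uma 0, Yara 5. Uma eliminated.
Round 2: Ivy 12, Vikram 10, Yara 5. Yara eliminated.
Round 3: Ivy 12, Vikram 15. Vikram has a majority (≥14).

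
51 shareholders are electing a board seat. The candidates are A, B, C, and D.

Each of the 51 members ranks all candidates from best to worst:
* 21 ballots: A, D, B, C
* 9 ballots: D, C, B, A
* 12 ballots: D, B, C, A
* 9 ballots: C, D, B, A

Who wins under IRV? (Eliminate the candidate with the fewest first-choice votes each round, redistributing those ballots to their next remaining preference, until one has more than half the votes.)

D

Round 1: A 21, B 0, C 9, D 21. B eliminated.
Round 2: A 21, C 9, D 21. C eliminated.
Round 3: A 21, D 30. D has a majority (≥26).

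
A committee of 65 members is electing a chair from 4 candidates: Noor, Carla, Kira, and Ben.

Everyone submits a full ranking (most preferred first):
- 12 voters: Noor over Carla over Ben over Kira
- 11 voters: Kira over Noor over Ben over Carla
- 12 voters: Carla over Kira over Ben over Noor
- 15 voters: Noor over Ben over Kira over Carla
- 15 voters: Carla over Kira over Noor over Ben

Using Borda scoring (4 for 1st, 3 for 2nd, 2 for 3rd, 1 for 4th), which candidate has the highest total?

Noor: 12×4 + 11×3 + 12×1 + 15×4 + 15×2 = 183
Carla: 12×3 + 11×1 + 12×4 + 15×1 + 15×4 = 170
Kira: 12×1 + 11×4 + 12×3 + 15×2 + 15×3 = 167
Ben: 12×2 + 11×2 + 12×2 + 15×3 + 15×1 = 130

Noor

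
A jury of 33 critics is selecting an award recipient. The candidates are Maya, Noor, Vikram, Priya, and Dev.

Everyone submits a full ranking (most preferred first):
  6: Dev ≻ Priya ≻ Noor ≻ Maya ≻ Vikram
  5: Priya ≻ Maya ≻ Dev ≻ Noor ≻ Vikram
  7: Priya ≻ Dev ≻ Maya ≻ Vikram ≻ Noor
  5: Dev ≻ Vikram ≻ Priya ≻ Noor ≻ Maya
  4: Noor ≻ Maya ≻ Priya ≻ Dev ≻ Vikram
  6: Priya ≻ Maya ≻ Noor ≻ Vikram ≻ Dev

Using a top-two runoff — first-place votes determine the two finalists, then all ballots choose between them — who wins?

Round 1 first-place votes: Maya 0, Noor 4, Vikram 0, Priya 18, Dev 11. Priya and Dev advance.
Runoff: Priya is ranked above Dev on 22 ballots, Dev above Priya on 11.

Priya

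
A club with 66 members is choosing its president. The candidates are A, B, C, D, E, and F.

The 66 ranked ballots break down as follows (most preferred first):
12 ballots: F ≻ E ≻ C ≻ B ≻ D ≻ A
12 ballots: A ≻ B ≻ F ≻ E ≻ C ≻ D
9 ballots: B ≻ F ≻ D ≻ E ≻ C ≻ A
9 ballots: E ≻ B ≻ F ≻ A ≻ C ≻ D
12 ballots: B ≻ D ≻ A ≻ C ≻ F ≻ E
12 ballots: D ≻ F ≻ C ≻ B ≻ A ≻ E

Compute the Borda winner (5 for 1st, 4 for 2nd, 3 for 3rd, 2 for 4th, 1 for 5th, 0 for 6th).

A: 12×0 + 12×5 + 9×0 + 9×2 + 12×3 + 12×1 = 126
B: 12×2 + 12×4 + 9×5 + 9×4 + 12×5 + 12×2 = 237
C: 12×3 + 12×1 + 9×1 + 9×1 + 12×2 + 12×3 = 126
D: 12×1 + 12×0 + 9×3 + 9×0 + 12×4 + 12×5 = 147
E: 12×4 + 12×2 + 9×2 + 9×5 + 12×0 + 12×0 = 135
F: 12×5 + 12×3 + 9×4 + 9×3 + 12×1 + 12×4 = 219

B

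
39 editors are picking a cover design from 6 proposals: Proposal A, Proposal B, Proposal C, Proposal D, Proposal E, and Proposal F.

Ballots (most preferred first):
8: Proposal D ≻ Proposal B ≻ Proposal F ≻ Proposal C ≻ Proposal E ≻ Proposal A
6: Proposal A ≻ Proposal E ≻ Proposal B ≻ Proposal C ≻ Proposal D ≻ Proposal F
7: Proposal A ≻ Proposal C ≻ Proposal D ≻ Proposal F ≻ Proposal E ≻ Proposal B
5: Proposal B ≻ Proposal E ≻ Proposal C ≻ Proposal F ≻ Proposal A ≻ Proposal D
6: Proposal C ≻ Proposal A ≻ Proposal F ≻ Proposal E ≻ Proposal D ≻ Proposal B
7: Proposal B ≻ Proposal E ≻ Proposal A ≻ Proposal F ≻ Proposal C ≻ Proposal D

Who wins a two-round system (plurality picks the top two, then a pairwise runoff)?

Round 1 first-place votes: Proposal A 13, Proposal B 12, Proposal C 6, Proposal D 8, Proposal E 0, Proposal F 0. Proposal A and Proposal B advance.
Runoff: Proposal A is ranked above Proposal B on 19 ballots, Proposal B above Proposal A on 20.

Proposal B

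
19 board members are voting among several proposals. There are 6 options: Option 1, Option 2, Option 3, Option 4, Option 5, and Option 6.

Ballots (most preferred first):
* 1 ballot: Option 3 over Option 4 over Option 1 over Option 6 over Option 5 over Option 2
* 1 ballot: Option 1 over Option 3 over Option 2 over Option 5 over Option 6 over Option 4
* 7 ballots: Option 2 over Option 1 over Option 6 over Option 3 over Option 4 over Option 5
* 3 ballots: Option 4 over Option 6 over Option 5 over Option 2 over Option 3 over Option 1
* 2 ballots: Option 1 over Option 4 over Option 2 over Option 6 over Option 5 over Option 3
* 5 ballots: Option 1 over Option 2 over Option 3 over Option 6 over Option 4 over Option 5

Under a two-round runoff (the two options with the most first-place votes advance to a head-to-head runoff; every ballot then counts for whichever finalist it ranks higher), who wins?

Round 1 first-place votes: Option 1 8, Option 2 7, Option 3 1, Option 4 3, Option 5 0, Option 6 0. Option 1 and Option 2 advance.
Runoff: Option 1 is ranked above Option 2 on 9 ballots, Option 2 above Option 1 on 10.

Option 2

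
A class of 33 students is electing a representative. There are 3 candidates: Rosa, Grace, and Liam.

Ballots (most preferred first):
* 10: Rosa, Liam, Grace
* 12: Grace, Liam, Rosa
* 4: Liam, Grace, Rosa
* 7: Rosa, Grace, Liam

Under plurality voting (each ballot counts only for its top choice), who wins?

First-place votes: Rosa 17, Grace 12, Liam 4.

Rosa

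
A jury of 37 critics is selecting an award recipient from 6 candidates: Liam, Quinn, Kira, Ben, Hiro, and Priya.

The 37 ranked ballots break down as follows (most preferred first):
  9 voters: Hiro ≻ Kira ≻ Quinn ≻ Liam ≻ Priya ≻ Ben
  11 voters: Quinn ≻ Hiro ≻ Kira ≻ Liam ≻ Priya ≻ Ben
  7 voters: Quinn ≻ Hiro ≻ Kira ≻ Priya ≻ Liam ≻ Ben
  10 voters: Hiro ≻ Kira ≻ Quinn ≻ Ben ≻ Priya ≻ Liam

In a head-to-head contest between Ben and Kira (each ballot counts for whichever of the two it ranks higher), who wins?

Ben is ranked above Kira on 0 ballots; Kira above Ben on 37.

Kira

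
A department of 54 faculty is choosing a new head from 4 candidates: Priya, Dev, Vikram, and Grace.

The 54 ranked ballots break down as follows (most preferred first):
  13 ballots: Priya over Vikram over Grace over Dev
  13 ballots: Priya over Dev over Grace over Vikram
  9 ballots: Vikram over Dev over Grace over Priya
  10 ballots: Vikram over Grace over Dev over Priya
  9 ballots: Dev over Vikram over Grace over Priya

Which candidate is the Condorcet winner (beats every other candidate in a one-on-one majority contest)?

Vikram

Vikram vs Priya: 28–26
Vikram vs Dev: 32–22
Vikram vs Grace: 41–13
Vikram beats every other candidate.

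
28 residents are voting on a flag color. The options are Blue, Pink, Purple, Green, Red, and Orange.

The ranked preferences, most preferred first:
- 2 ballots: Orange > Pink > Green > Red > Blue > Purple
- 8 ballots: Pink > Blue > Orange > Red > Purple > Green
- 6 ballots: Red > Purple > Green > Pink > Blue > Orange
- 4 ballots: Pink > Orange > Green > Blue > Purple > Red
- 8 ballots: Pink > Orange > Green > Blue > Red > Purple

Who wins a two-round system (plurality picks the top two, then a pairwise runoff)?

Round 1 first-place votes: Blue 0, Pink 20, Purple 0, Green 0, Red 6, Orange 2. Pink and Red advance.
Runoff: Pink is ranked above Red on 22 ballots, Red above Pink on 6.

Pink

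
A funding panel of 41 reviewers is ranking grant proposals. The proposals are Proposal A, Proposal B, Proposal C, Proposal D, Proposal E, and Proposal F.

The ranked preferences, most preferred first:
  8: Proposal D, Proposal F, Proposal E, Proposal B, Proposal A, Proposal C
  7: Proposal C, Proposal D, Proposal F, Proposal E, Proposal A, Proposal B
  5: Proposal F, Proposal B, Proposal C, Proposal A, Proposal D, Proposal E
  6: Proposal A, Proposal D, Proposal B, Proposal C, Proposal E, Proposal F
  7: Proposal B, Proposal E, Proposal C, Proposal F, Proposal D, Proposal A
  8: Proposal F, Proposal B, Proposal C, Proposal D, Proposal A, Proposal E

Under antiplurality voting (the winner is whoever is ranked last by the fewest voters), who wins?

Last-place votes: Proposal A 7, Proposal B 7, Proposal C 8, Proposal D 0, Proposal E 13, Proposal F 6.

Proposal D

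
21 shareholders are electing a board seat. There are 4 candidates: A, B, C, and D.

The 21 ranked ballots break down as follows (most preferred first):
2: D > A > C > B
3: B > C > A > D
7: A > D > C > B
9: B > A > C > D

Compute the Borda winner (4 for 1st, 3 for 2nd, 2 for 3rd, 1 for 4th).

A

A: 2×3 + 3×2 + 7×4 + 9×3 = 67
B: 2×1 + 3×4 + 7×1 + 9×4 = 57
C: 2×2 + 3×3 + 7×2 + 9×2 = 45
D: 2×4 + 3×1 + 7×3 + 9×1 = 41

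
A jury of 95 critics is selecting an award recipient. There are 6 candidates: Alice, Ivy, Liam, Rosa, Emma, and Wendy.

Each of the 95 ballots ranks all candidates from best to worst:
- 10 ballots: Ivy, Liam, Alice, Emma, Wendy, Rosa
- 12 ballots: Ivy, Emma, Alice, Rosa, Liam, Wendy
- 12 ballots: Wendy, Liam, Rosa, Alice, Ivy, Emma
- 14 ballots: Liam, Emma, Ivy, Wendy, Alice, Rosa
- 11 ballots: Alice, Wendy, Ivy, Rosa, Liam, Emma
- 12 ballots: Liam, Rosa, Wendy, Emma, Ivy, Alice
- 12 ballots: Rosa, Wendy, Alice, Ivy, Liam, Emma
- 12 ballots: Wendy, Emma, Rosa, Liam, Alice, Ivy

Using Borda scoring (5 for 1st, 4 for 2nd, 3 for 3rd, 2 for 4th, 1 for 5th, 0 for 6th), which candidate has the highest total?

Wendy

Alice: 10×3 + 12×3 + 12×2 + 14×1 + 11×5 + 12×0 + 12×3 + 12×1 = 207
Ivy: 10×5 + 12×5 + 12×1 + 14×3 + 11×3 + 12×1 + 12×2 + 12×0 = 233
Liam: 10×4 + 12×1 + 12×4 + 14×5 + 11×1 + 12×5 + 12×1 + 12×2 = 277
Rosa: 10×0 + 12×2 + 12×3 + 14×0 + 11×2 + 12×4 + 12×5 + 12×3 = 226
Emma: 10×2 + 12×4 + 12×0 + 14×4 + 11×0 + 12×2 + 12×0 + 12×4 = 196
Wendy: 10×1 + 12×0 + 12×5 + 14×2 + 11×4 + 12×3 + 12×4 + 12×5 = 286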